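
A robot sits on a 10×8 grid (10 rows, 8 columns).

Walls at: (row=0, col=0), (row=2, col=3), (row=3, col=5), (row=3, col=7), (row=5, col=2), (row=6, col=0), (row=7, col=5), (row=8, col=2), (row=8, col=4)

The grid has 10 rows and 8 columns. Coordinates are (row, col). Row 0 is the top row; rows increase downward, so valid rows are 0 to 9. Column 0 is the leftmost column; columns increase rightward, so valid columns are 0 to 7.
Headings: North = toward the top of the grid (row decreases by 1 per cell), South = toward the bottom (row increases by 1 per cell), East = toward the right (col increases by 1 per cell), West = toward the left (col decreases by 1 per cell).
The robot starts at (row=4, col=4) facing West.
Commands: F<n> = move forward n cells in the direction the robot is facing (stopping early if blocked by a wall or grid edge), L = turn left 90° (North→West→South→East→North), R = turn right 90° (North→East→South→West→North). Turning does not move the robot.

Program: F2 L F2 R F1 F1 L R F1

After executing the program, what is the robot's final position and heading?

Answer: Final position: (row=4, col=0), facing West

Derivation:
Start: (row=4, col=4), facing West
  F2: move forward 2, now at (row=4, col=2)
  L: turn left, now facing South
  F2: move forward 0/2 (blocked), now at (row=4, col=2)
  R: turn right, now facing West
  F1: move forward 1, now at (row=4, col=1)
  F1: move forward 1, now at (row=4, col=0)
  L: turn left, now facing South
  R: turn right, now facing West
  F1: move forward 0/1 (blocked), now at (row=4, col=0)
Final: (row=4, col=0), facing West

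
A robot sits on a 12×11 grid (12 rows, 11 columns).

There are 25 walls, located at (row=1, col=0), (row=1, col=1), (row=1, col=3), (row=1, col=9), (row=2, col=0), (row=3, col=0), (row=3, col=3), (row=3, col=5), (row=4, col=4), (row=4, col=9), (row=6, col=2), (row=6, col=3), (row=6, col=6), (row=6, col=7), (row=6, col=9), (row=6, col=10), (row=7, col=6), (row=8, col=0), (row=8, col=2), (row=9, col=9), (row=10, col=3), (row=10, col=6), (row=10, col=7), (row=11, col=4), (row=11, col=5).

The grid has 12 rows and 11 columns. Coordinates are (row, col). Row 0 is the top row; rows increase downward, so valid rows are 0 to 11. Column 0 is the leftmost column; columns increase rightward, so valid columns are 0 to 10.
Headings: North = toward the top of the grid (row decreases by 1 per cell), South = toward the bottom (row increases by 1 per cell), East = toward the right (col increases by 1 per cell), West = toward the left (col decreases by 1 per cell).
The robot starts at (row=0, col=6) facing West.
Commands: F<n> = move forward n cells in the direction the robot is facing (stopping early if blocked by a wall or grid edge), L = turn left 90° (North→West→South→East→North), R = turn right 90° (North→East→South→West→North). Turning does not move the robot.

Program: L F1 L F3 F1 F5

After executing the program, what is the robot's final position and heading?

Answer: Final position: (row=1, col=8), facing East

Derivation:
Start: (row=0, col=6), facing West
  L: turn left, now facing South
  F1: move forward 1, now at (row=1, col=6)
  L: turn left, now facing East
  F3: move forward 2/3 (blocked), now at (row=1, col=8)
  F1: move forward 0/1 (blocked), now at (row=1, col=8)
  F5: move forward 0/5 (blocked), now at (row=1, col=8)
Final: (row=1, col=8), facing East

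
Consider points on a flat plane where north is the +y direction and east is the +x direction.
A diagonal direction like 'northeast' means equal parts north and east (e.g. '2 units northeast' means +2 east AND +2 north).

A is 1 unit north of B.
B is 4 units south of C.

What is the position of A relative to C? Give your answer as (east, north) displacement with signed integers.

Place C at the origin (east=0, north=0).
  B is 4 units south of C: delta (east=+0, north=-4); B at (east=0, north=-4).
  A is 1 unit north of B: delta (east=+0, north=+1); A at (east=0, north=-3).
Therefore A relative to C: (east=0, north=-3).

Answer: A is at (east=0, north=-3) relative to C.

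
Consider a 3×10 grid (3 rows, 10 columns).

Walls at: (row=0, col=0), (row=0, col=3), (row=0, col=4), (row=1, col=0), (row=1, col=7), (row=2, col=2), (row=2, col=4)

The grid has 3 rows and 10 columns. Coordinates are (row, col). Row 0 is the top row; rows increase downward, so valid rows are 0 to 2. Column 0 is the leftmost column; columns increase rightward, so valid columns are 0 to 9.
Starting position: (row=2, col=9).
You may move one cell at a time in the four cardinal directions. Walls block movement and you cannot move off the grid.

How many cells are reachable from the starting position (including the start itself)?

Answer: Reachable cells: 23

Derivation:
BFS flood-fill from (row=2, col=9):
  Distance 0: (row=2, col=9)
  Distance 1: (row=1, col=9), (row=2, col=8)
  Distance 2: (row=0, col=9), (row=1, col=8), (row=2, col=7)
  Distance 3: (row=0, col=8), (row=2, col=6)
  Distance 4: (row=0, col=7), (row=1, col=6), (row=2, col=5)
  Distance 5: (row=0, col=6), (row=1, col=5)
  Distance 6: (row=0, col=5), (row=1, col=4)
  Distance 7: (row=1, col=3)
  Distance 8: (row=1, col=2), (row=2, col=3)
  Distance 9: (row=0, col=2), (row=1, col=1)
  Distance 10: (row=0, col=1), (row=2, col=1)
  Distance 11: (row=2, col=0)
Total reachable: 23 (grid has 23 open cells total)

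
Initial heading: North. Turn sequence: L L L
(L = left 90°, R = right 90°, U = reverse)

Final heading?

Answer: Final heading: East

Derivation:
Start: North
  L (left (90° counter-clockwise)) -> West
  L (left (90° counter-clockwise)) -> South
  L (left (90° counter-clockwise)) -> East
Final: East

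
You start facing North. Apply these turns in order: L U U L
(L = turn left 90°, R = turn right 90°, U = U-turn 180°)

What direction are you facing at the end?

Start: North
  L (left (90° counter-clockwise)) -> West
  U (U-turn (180°)) -> East
  U (U-turn (180°)) -> West
  L (left (90° counter-clockwise)) -> South
Final: South

Answer: Final heading: South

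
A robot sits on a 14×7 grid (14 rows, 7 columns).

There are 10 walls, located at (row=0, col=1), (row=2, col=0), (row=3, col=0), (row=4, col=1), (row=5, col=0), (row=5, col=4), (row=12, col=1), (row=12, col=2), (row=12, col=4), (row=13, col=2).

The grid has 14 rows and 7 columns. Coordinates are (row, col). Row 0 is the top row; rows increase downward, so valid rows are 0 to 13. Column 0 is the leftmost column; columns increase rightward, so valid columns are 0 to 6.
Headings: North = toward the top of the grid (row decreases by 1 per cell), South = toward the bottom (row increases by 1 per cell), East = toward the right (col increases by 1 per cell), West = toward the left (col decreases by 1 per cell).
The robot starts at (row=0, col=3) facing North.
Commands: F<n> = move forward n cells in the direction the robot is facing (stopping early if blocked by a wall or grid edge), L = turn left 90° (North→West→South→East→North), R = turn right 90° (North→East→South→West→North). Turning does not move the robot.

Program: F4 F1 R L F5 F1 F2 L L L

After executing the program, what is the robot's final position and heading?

Start: (row=0, col=3), facing North
  F4: move forward 0/4 (blocked), now at (row=0, col=3)
  F1: move forward 0/1 (blocked), now at (row=0, col=3)
  R: turn right, now facing East
  L: turn left, now facing North
  F5: move forward 0/5 (blocked), now at (row=0, col=3)
  F1: move forward 0/1 (blocked), now at (row=0, col=3)
  F2: move forward 0/2 (blocked), now at (row=0, col=3)
  L: turn left, now facing West
  L: turn left, now facing South
  L: turn left, now facing East
Final: (row=0, col=3), facing East

Answer: Final position: (row=0, col=3), facing East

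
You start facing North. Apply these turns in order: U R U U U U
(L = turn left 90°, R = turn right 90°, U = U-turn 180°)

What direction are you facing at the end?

Start: North
  U (U-turn (180°)) -> South
  R (right (90° clockwise)) -> West
  U (U-turn (180°)) -> East
  U (U-turn (180°)) -> West
  U (U-turn (180°)) -> East
  U (U-turn (180°)) -> West
Final: West

Answer: Final heading: West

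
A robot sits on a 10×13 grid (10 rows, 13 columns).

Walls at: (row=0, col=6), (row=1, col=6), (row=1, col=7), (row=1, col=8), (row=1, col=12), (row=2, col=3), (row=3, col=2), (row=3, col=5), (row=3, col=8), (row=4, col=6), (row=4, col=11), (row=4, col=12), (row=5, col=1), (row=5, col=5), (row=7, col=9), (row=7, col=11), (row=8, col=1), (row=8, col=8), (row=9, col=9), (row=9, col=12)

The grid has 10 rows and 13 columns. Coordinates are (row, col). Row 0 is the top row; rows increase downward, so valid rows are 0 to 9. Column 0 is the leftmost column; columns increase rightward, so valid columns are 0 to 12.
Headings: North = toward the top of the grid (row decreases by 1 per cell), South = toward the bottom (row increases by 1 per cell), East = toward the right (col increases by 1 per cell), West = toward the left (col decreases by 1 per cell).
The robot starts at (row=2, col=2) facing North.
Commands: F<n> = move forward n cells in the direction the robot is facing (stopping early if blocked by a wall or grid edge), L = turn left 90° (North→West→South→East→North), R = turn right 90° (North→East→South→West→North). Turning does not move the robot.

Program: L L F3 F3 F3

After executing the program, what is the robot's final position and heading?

Start: (row=2, col=2), facing North
  L: turn left, now facing West
  L: turn left, now facing South
  [×3]F3: move forward 0/3 (blocked), now at (row=2, col=2)
Final: (row=2, col=2), facing South

Answer: Final position: (row=2, col=2), facing South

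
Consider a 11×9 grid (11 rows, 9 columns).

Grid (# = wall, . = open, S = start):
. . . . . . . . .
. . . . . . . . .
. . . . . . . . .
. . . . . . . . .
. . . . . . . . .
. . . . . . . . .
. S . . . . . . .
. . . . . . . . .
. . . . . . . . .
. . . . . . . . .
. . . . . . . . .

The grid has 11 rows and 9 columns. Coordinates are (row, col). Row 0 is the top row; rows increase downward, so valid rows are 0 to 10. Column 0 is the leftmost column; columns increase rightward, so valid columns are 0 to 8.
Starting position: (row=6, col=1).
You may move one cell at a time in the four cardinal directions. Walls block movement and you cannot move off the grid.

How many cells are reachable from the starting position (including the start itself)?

Answer: Reachable cells: 99

Derivation:
BFS flood-fill from (row=6, col=1):
  Distance 0: (row=6, col=1)
  Distance 1: (row=5, col=1), (row=6, col=0), (row=6, col=2), (row=7, col=1)
  Distance 2: (row=4, col=1), (row=5, col=0), (row=5, col=2), (row=6, col=3), (row=7, col=0), (row=7, col=2), (row=8, col=1)
  Distance 3: (row=3, col=1), (row=4, col=0), (row=4, col=2), (row=5, col=3), (row=6, col=4), (row=7, col=3), (row=8, col=0), (row=8, col=2), (row=9, col=1)
  Distance 4: (row=2, col=1), (row=3, col=0), (row=3, col=2), (row=4, col=3), (row=5, col=4), (row=6, col=5), (row=7, col=4), (row=8, col=3), (row=9, col=0), (row=9, col=2), (row=10, col=1)
  Distance 5: (row=1, col=1), (row=2, col=0), (row=2, col=2), (row=3, col=3), (row=4, col=4), (row=5, col=5), (row=6, col=6), (row=7, col=5), (row=8, col=4), (row=9, col=3), (row=10, col=0), (row=10, col=2)
  Distance 6: (row=0, col=1), (row=1, col=0), (row=1, col=2), (row=2, col=3), (row=3, col=4), (row=4, col=5), (row=5, col=6), (row=6, col=7), (row=7, col=6), (row=8, col=5), (row=9, col=4), (row=10, col=3)
  Distance 7: (row=0, col=0), (row=0, col=2), (row=1, col=3), (row=2, col=4), (row=3, col=5), (row=4, col=6), (row=5, col=7), (row=6, col=8), (row=7, col=7), (row=8, col=6), (row=9, col=5), (row=10, col=4)
  Distance 8: (row=0, col=3), (row=1, col=4), (row=2, col=5), (row=3, col=6), (row=4, col=7), (row=5, col=8), (row=7, col=8), (row=8, col=7), (row=9, col=6), (row=10, col=5)
  Distance 9: (row=0, col=4), (row=1, col=5), (row=2, col=6), (row=3, col=7), (row=4, col=8), (row=8, col=8), (row=9, col=7), (row=10, col=6)
  Distance 10: (row=0, col=5), (row=1, col=6), (row=2, col=7), (row=3, col=8), (row=9, col=8), (row=10, col=7)
  Distance 11: (row=0, col=6), (row=1, col=7), (row=2, col=8), (row=10, col=8)
  Distance 12: (row=0, col=7), (row=1, col=8)
  Distance 13: (row=0, col=8)
Total reachable: 99 (grid has 99 open cells total)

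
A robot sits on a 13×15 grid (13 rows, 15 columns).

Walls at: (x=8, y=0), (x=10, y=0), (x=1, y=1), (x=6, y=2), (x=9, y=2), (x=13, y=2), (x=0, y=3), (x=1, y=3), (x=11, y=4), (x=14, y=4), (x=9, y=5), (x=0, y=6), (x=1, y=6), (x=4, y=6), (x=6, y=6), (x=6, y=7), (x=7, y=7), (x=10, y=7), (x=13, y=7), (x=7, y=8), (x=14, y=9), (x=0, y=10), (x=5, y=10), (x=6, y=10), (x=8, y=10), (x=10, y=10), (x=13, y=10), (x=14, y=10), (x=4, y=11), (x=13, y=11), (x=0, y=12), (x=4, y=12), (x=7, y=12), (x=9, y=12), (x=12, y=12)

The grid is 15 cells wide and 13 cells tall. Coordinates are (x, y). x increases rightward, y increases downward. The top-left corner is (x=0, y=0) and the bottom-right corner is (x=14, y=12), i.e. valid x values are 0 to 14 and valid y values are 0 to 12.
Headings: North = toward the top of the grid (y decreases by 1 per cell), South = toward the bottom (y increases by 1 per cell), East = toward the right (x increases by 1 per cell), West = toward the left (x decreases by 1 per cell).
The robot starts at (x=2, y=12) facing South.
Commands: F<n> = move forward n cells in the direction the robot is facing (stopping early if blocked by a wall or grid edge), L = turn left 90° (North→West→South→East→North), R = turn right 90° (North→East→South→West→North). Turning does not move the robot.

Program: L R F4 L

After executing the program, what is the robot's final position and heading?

Answer: Final position: (x=2, y=12), facing East

Derivation:
Start: (x=2, y=12), facing South
  L: turn left, now facing East
  R: turn right, now facing South
  F4: move forward 0/4 (blocked), now at (x=2, y=12)
  L: turn left, now facing East
Final: (x=2, y=12), facing East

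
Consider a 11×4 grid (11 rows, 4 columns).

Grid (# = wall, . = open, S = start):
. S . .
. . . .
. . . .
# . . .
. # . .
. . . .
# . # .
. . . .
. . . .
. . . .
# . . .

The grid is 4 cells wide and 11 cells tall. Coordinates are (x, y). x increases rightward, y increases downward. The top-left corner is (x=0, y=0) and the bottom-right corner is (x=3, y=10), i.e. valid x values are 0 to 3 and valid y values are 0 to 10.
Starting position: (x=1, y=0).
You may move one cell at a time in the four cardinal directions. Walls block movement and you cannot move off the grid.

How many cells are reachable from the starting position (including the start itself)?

BFS flood-fill from (x=1, y=0):
  Distance 0: (x=1, y=0)
  Distance 1: (x=0, y=0), (x=2, y=0), (x=1, y=1)
  Distance 2: (x=3, y=0), (x=0, y=1), (x=2, y=1), (x=1, y=2)
  Distance 3: (x=3, y=1), (x=0, y=2), (x=2, y=2), (x=1, y=3)
  Distance 4: (x=3, y=2), (x=2, y=3)
  Distance 5: (x=3, y=3), (x=2, y=4)
  Distance 6: (x=3, y=4), (x=2, y=5)
  Distance 7: (x=1, y=5), (x=3, y=5)
  Distance 8: (x=0, y=5), (x=1, y=6), (x=3, y=6)
  Distance 9: (x=0, y=4), (x=1, y=7), (x=3, y=7)
  Distance 10: (x=0, y=7), (x=2, y=7), (x=1, y=8), (x=3, y=8)
  Distance 11: (x=0, y=8), (x=2, y=8), (x=1, y=9), (x=3, y=9)
  Distance 12: (x=0, y=9), (x=2, y=9), (x=1, y=10), (x=3, y=10)
  Distance 13: (x=2, y=10)
Total reachable: 39 (grid has 39 open cells total)

Answer: Reachable cells: 39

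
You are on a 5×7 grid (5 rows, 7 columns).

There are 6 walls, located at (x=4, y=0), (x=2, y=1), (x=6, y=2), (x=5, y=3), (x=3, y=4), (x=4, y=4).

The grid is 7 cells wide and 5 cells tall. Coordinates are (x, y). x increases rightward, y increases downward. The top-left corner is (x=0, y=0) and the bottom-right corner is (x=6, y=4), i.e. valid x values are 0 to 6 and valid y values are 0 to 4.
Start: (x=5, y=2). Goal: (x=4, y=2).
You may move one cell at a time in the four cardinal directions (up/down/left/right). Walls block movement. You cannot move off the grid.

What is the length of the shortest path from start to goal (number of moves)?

BFS from (x=5, y=2) until reaching (x=4, y=2):
  Distance 0: (x=5, y=2)
  Distance 1: (x=5, y=1), (x=4, y=2)  <- goal reached here
One shortest path (1 moves): (x=5, y=2) -> (x=4, y=2)

Answer: Shortest path length: 1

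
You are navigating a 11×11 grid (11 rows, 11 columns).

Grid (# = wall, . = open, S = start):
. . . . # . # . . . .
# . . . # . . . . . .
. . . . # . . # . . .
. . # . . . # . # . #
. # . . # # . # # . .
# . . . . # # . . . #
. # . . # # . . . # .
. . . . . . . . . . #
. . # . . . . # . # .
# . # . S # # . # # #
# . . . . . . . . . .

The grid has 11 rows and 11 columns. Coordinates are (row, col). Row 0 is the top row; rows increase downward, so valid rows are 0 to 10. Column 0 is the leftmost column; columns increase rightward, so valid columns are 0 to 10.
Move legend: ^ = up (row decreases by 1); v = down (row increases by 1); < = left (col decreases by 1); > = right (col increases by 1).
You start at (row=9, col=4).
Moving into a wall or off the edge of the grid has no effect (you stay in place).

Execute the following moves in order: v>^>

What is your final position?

Answer: Final position: (row=10, col=6)

Derivation:
Start: (row=9, col=4)
  v (down): (row=9, col=4) -> (row=10, col=4)
  > (right): (row=10, col=4) -> (row=10, col=5)
  ^ (up): blocked, stay at (row=10, col=5)
  > (right): (row=10, col=5) -> (row=10, col=6)
Final: (row=10, col=6)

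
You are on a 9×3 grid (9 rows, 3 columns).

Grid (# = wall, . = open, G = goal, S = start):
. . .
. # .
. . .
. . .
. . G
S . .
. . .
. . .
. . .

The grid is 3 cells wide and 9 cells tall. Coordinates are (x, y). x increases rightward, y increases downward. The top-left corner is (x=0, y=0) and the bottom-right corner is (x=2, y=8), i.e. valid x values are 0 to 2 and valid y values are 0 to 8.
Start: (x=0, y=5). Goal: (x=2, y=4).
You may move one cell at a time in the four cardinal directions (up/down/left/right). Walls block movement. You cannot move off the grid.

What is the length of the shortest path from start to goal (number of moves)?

BFS from (x=0, y=5) until reaching (x=2, y=4):
  Distance 0: (x=0, y=5)
  Distance 1: (x=0, y=4), (x=1, y=5), (x=0, y=6)
  Distance 2: (x=0, y=3), (x=1, y=4), (x=2, y=5), (x=1, y=6), (x=0, y=7)
  Distance 3: (x=0, y=2), (x=1, y=3), (x=2, y=4), (x=2, y=6), (x=1, y=7), (x=0, y=8)  <- goal reached here
One shortest path (3 moves): (x=0, y=5) -> (x=1, y=5) -> (x=2, y=5) -> (x=2, y=4)

Answer: Shortest path length: 3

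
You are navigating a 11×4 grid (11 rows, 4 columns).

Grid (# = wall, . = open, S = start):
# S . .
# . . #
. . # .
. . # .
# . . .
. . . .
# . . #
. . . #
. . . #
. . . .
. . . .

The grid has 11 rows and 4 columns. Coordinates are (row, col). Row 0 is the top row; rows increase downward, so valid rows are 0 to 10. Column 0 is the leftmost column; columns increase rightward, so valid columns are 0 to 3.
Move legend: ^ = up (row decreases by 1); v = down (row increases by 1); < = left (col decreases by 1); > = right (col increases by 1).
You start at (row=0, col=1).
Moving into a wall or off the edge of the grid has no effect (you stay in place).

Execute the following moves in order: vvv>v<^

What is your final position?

Answer: Final position: (row=3, col=1)

Derivation:
Start: (row=0, col=1)
  v (down): (row=0, col=1) -> (row=1, col=1)
  v (down): (row=1, col=1) -> (row=2, col=1)
  v (down): (row=2, col=1) -> (row=3, col=1)
  > (right): blocked, stay at (row=3, col=1)
  v (down): (row=3, col=1) -> (row=4, col=1)
  < (left): blocked, stay at (row=4, col=1)
  ^ (up): (row=4, col=1) -> (row=3, col=1)
Final: (row=3, col=1)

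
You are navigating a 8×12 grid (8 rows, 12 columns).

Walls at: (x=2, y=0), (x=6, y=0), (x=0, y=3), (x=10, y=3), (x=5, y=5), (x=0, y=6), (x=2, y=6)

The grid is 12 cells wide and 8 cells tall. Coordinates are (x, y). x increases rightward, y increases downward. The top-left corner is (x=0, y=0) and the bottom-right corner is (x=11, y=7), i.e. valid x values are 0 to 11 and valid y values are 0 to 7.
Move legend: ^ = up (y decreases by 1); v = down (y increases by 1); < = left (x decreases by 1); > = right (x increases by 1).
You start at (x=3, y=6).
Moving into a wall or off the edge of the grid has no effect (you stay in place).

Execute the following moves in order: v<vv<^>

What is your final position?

Answer: Final position: (x=1, y=6)

Derivation:
Start: (x=3, y=6)
  v (down): (x=3, y=6) -> (x=3, y=7)
  < (left): (x=3, y=7) -> (x=2, y=7)
  v (down): blocked, stay at (x=2, y=7)
  v (down): blocked, stay at (x=2, y=7)
  < (left): (x=2, y=7) -> (x=1, y=7)
  ^ (up): (x=1, y=7) -> (x=1, y=6)
  > (right): blocked, stay at (x=1, y=6)
Final: (x=1, y=6)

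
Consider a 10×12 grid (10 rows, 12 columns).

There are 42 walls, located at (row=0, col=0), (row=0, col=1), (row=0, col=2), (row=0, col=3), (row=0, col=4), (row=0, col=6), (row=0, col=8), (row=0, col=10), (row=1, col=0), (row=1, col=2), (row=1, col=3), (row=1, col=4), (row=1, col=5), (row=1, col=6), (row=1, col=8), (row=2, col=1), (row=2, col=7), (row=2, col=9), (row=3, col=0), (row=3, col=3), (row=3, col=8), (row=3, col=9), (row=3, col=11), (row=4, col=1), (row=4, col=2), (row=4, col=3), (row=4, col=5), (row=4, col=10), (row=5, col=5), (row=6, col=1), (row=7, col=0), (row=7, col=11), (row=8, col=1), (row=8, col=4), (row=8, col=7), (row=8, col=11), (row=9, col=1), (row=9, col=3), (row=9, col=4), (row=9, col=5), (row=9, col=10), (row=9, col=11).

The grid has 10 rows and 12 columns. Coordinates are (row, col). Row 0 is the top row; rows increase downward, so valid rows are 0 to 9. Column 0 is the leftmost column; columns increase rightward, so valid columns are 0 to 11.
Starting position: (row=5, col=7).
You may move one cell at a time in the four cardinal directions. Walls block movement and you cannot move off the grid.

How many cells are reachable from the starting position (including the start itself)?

Answer: Reachable cells: 62

Derivation:
BFS flood-fill from (row=5, col=7):
  Distance 0: (row=5, col=7)
  Distance 1: (row=4, col=7), (row=5, col=6), (row=5, col=8), (row=6, col=7)
  Distance 2: (row=3, col=7), (row=4, col=6), (row=4, col=8), (row=5, col=9), (row=6, col=6), (row=6, col=8), (row=7, col=7)
  Distance 3: (row=3, col=6), (row=4, col=9), (row=5, col=10), (row=6, col=5), (row=6, col=9), (row=7, col=6), (row=7, col=8)
  Distance 4: (row=2, col=6), (row=3, col=5), (row=5, col=11), (row=6, col=4), (row=6, col=10), (row=7, col=5), (row=7, col=9), (row=8, col=6), (row=8, col=8)
  Distance 5: (row=2, col=5), (row=3, col=4), (row=4, col=11), (row=5, col=4), (row=6, col=3), (row=6, col=11), (row=7, col=4), (row=7, col=10), (row=8, col=5), (row=8, col=9), (row=9, col=6), (row=9, col=8)
  Distance 6: (row=2, col=4), (row=4, col=4), (row=5, col=3), (row=6, col=2), (row=7, col=3), (row=8, col=10), (row=9, col=7), (row=9, col=9)
  Distance 7: (row=2, col=3), (row=5, col=2), (row=7, col=2), (row=8, col=3)
  Distance 8: (row=2, col=2), (row=5, col=1), (row=7, col=1), (row=8, col=2)
  Distance 9: (row=3, col=2), (row=5, col=0), (row=9, col=2)
  Distance 10: (row=3, col=1), (row=4, col=0), (row=6, col=0)
Total reachable: 62 (grid has 78 open cells total)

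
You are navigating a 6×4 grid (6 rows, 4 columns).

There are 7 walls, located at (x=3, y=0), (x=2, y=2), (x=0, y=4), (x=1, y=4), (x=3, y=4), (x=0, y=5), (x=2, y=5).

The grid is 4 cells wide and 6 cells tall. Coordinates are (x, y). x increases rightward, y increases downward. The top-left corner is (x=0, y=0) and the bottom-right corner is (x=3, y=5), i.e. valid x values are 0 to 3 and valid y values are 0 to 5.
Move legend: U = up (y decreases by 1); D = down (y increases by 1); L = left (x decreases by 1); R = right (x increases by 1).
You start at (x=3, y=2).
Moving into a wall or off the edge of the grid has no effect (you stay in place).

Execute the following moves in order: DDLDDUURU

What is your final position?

Answer: Final position: (x=3, y=2)

Derivation:
Start: (x=3, y=2)
  D (down): (x=3, y=2) -> (x=3, y=3)
  D (down): blocked, stay at (x=3, y=3)
  L (left): (x=3, y=3) -> (x=2, y=3)
  D (down): (x=2, y=3) -> (x=2, y=4)
  D (down): blocked, stay at (x=2, y=4)
  U (up): (x=2, y=4) -> (x=2, y=3)
  U (up): blocked, stay at (x=2, y=3)
  R (right): (x=2, y=3) -> (x=3, y=3)
  U (up): (x=3, y=3) -> (x=3, y=2)
Final: (x=3, y=2)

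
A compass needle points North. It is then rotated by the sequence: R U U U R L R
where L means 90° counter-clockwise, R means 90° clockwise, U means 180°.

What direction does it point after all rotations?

Answer: Final heading: North

Derivation:
Start: North
  R (right (90° clockwise)) -> East
  U (U-turn (180°)) -> West
  U (U-turn (180°)) -> East
  U (U-turn (180°)) -> West
  R (right (90° clockwise)) -> North
  L (left (90° counter-clockwise)) -> West
  R (right (90° clockwise)) -> North
Final: North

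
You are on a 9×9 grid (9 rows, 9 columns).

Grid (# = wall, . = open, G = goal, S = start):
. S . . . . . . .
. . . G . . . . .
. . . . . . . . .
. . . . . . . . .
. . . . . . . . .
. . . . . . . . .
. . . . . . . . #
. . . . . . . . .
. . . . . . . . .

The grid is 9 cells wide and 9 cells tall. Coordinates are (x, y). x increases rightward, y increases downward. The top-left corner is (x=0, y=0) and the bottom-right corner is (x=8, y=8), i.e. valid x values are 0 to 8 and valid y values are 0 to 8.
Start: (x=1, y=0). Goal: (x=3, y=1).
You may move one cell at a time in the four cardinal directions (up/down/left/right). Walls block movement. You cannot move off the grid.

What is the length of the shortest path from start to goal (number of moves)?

BFS from (x=1, y=0) until reaching (x=3, y=1):
  Distance 0: (x=1, y=0)
  Distance 1: (x=0, y=0), (x=2, y=0), (x=1, y=1)
  Distance 2: (x=3, y=0), (x=0, y=1), (x=2, y=1), (x=1, y=2)
  Distance 3: (x=4, y=0), (x=3, y=1), (x=0, y=2), (x=2, y=2), (x=1, y=3)  <- goal reached here
One shortest path (3 moves): (x=1, y=0) -> (x=2, y=0) -> (x=3, y=0) -> (x=3, y=1)

Answer: Shortest path length: 3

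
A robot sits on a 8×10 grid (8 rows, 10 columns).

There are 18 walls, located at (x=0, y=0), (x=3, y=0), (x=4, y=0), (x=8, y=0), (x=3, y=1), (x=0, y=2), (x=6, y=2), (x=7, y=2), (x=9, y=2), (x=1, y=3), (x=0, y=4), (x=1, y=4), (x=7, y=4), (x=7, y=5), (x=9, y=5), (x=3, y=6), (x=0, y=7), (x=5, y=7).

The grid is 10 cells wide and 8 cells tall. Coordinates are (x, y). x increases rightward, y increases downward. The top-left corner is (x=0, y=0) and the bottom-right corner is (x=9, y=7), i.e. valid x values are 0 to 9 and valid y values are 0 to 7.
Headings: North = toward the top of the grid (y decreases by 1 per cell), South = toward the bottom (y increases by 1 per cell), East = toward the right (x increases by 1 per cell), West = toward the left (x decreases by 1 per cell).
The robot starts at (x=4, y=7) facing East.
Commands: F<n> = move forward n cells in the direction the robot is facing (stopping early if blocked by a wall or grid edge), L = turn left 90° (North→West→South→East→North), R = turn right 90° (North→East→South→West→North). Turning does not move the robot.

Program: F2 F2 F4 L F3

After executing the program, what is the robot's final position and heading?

Start: (x=4, y=7), facing East
  F2: move forward 0/2 (blocked), now at (x=4, y=7)
  F2: move forward 0/2 (blocked), now at (x=4, y=7)
  F4: move forward 0/4 (blocked), now at (x=4, y=7)
  L: turn left, now facing North
  F3: move forward 3, now at (x=4, y=4)
Final: (x=4, y=4), facing North

Answer: Final position: (x=4, y=4), facing North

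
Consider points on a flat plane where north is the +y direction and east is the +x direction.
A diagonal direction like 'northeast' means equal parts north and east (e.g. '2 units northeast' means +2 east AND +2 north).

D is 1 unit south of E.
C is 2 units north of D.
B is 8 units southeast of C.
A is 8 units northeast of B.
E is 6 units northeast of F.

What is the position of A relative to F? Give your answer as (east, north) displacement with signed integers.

Place F at the origin (east=0, north=0).
  E is 6 units northeast of F: delta (east=+6, north=+6); E at (east=6, north=6).
  D is 1 unit south of E: delta (east=+0, north=-1); D at (east=6, north=5).
  C is 2 units north of D: delta (east=+0, north=+2); C at (east=6, north=7).
  B is 8 units southeast of C: delta (east=+8, north=-8); B at (east=14, north=-1).
  A is 8 units northeast of B: delta (east=+8, north=+8); A at (east=22, north=7).
Therefore A relative to F: (east=22, north=7).

Answer: A is at (east=22, north=7) relative to F.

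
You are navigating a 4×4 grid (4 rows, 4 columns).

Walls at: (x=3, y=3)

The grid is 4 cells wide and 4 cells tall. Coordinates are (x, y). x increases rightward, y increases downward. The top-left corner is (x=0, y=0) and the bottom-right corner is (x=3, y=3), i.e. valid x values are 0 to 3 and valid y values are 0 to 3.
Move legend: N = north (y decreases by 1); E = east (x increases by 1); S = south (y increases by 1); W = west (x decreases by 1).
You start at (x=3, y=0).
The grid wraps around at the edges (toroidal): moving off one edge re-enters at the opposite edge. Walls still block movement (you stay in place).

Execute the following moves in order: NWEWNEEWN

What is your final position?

Answer: Final position: (x=1, y=2)

Derivation:
Start: (x=3, y=0)
  N (north): blocked, stay at (x=3, y=0)
  W (west): (x=3, y=0) -> (x=2, y=0)
  E (east): (x=2, y=0) -> (x=3, y=0)
  W (west): (x=3, y=0) -> (x=2, y=0)
  N (north): (x=2, y=0) -> (x=2, y=3)
  E (east): blocked, stay at (x=2, y=3)
  E (east): blocked, stay at (x=2, y=3)
  W (west): (x=2, y=3) -> (x=1, y=3)
  N (north): (x=1, y=3) -> (x=1, y=2)
Final: (x=1, y=2)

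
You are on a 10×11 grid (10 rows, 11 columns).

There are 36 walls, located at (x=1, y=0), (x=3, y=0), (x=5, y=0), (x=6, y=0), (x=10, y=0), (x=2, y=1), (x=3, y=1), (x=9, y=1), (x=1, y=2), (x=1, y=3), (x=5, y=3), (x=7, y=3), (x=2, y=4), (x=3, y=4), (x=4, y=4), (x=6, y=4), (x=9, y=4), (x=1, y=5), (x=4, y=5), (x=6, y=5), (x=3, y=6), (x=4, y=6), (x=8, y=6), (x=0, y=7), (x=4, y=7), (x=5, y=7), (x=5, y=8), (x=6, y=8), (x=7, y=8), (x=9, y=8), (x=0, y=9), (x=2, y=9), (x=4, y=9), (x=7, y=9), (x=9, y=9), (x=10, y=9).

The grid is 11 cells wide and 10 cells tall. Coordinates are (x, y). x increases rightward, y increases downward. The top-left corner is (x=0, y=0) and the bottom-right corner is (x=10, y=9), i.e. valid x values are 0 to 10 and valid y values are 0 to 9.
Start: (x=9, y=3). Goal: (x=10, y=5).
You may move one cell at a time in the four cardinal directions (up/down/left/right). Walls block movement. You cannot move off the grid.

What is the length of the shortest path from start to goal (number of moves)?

Answer: Shortest path length: 3

Derivation:
BFS from (x=9, y=3) until reaching (x=10, y=5):
  Distance 0: (x=9, y=3)
  Distance 1: (x=9, y=2), (x=8, y=3), (x=10, y=3)
  Distance 2: (x=8, y=2), (x=10, y=2), (x=8, y=4), (x=10, y=4)
  Distance 3: (x=8, y=1), (x=10, y=1), (x=7, y=2), (x=7, y=4), (x=8, y=5), (x=10, y=5)  <- goal reached here
One shortest path (3 moves): (x=9, y=3) -> (x=10, y=3) -> (x=10, y=4) -> (x=10, y=5)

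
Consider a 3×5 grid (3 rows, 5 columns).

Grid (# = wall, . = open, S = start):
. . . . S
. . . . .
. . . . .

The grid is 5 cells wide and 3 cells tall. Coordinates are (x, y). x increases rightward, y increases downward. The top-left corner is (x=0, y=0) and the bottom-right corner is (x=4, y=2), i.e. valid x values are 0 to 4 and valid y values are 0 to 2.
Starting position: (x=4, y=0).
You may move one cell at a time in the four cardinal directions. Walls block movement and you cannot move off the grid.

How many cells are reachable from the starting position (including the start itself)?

BFS flood-fill from (x=4, y=0):
  Distance 0: (x=4, y=0)
  Distance 1: (x=3, y=0), (x=4, y=1)
  Distance 2: (x=2, y=0), (x=3, y=1), (x=4, y=2)
  Distance 3: (x=1, y=0), (x=2, y=1), (x=3, y=2)
  Distance 4: (x=0, y=0), (x=1, y=1), (x=2, y=2)
  Distance 5: (x=0, y=1), (x=1, y=2)
  Distance 6: (x=0, y=2)
Total reachable: 15 (grid has 15 open cells total)

Answer: Reachable cells: 15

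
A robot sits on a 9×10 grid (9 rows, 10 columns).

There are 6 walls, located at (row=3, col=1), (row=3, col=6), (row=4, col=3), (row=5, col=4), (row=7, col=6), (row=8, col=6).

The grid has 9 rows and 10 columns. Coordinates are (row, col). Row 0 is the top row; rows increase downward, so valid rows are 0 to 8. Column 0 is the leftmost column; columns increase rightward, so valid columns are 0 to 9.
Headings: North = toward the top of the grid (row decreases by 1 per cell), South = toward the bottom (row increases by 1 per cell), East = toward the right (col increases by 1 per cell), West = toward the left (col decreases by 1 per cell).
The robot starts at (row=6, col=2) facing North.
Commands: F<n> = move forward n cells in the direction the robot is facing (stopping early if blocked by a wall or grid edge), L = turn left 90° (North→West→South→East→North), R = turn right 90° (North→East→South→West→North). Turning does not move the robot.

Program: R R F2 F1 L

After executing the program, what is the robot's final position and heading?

Start: (row=6, col=2), facing North
  R: turn right, now facing East
  R: turn right, now facing South
  F2: move forward 2, now at (row=8, col=2)
  F1: move forward 0/1 (blocked), now at (row=8, col=2)
  L: turn left, now facing East
Final: (row=8, col=2), facing East

Answer: Final position: (row=8, col=2), facing East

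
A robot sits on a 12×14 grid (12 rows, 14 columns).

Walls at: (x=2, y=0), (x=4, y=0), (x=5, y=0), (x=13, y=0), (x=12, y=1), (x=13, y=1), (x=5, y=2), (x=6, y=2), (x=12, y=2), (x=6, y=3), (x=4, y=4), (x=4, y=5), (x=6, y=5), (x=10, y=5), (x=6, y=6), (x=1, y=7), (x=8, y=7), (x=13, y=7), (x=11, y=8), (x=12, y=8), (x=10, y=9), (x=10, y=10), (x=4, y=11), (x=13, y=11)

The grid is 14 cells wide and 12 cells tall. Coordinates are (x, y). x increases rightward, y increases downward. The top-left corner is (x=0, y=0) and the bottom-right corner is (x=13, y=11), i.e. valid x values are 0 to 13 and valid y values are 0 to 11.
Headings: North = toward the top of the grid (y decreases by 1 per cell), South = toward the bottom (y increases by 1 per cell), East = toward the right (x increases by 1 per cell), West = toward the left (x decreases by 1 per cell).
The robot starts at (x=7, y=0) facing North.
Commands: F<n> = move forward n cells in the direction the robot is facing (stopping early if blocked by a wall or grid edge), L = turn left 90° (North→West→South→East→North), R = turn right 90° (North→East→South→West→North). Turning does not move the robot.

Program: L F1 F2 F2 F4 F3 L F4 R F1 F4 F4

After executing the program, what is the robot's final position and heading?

Answer: Final position: (x=0, y=1), facing West

Derivation:
Start: (x=7, y=0), facing North
  L: turn left, now facing West
  F1: move forward 1, now at (x=6, y=0)
  F2: move forward 0/2 (blocked), now at (x=6, y=0)
  F2: move forward 0/2 (blocked), now at (x=6, y=0)
  F4: move forward 0/4 (blocked), now at (x=6, y=0)
  F3: move forward 0/3 (blocked), now at (x=6, y=0)
  L: turn left, now facing South
  F4: move forward 1/4 (blocked), now at (x=6, y=1)
  R: turn right, now facing West
  F1: move forward 1, now at (x=5, y=1)
  F4: move forward 4, now at (x=1, y=1)
  F4: move forward 1/4 (blocked), now at (x=0, y=1)
Final: (x=0, y=1), facing West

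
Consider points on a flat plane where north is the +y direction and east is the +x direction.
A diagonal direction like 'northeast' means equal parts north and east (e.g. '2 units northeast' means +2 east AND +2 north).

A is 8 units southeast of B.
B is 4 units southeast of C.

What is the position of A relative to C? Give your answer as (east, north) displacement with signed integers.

Answer: A is at (east=12, north=-12) relative to C.

Derivation:
Place C at the origin (east=0, north=0).
  B is 4 units southeast of C: delta (east=+4, north=-4); B at (east=4, north=-4).
  A is 8 units southeast of B: delta (east=+8, north=-8); A at (east=12, north=-12).
Therefore A relative to C: (east=12, north=-12).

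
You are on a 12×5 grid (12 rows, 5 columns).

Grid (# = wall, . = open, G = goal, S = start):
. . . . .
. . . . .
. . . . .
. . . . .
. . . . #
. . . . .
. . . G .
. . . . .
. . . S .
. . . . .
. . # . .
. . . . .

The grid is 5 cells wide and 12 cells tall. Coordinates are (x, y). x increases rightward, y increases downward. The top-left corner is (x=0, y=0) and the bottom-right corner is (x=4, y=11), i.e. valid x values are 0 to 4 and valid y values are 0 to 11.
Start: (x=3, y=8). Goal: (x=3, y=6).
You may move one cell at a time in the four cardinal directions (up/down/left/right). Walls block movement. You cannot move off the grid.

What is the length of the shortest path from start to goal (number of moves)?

BFS from (x=3, y=8) until reaching (x=3, y=6):
  Distance 0: (x=3, y=8)
  Distance 1: (x=3, y=7), (x=2, y=8), (x=4, y=8), (x=3, y=9)
  Distance 2: (x=3, y=6), (x=2, y=7), (x=4, y=7), (x=1, y=8), (x=2, y=9), (x=4, y=9), (x=3, y=10)  <- goal reached here
One shortest path (2 moves): (x=3, y=8) -> (x=3, y=7) -> (x=3, y=6)

Answer: Shortest path length: 2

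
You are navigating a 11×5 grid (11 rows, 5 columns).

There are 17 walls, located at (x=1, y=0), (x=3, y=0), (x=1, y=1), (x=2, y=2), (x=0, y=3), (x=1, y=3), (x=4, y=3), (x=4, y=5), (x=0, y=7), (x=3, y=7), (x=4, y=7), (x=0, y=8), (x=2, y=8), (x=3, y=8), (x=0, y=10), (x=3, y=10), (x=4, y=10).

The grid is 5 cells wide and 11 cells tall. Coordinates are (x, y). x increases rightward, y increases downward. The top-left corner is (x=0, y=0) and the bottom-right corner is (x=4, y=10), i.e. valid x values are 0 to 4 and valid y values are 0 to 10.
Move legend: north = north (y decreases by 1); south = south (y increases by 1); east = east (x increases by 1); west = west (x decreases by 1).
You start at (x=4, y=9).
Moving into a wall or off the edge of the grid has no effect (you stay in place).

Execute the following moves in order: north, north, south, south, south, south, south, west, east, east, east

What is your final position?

Start: (x=4, y=9)
  north (north): (x=4, y=9) -> (x=4, y=8)
  north (north): blocked, stay at (x=4, y=8)
  south (south): (x=4, y=8) -> (x=4, y=9)
  [×4]south (south): blocked, stay at (x=4, y=9)
  west (west): (x=4, y=9) -> (x=3, y=9)
  east (east): (x=3, y=9) -> (x=4, y=9)
  east (east): blocked, stay at (x=4, y=9)
  east (east): blocked, stay at (x=4, y=9)
Final: (x=4, y=9)

Answer: Final position: (x=4, y=9)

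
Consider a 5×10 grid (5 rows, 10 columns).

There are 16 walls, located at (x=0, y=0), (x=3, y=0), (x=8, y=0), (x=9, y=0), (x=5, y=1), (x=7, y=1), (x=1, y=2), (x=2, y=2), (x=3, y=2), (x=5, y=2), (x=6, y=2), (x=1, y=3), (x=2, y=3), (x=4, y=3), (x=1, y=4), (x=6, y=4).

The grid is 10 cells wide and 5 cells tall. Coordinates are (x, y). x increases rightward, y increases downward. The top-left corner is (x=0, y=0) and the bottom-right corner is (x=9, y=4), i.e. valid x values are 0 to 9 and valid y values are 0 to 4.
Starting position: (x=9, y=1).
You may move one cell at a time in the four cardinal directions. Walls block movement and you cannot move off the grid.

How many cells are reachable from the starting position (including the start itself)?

BFS flood-fill from (x=9, y=1):
  Distance 0: (x=9, y=1)
  Distance 1: (x=8, y=1), (x=9, y=2)
  Distance 2: (x=8, y=2), (x=9, y=3)
  Distance 3: (x=7, y=2), (x=8, y=3), (x=9, y=4)
  Distance 4: (x=7, y=3), (x=8, y=4)
  Distance 5: (x=6, y=3), (x=7, y=4)
  Distance 6: (x=5, y=3)
  Distance 7: (x=5, y=4)
  Distance 8: (x=4, y=4)
  Distance 9: (x=3, y=4)
  Distance 10: (x=3, y=3), (x=2, y=4)
Total reachable: 18 (grid has 34 open cells total)

Answer: Reachable cells: 18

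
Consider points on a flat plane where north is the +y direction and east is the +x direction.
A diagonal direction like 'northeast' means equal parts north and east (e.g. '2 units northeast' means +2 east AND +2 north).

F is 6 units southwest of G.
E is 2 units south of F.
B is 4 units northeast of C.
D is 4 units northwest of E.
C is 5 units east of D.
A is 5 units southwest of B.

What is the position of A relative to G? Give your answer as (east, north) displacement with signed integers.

Place G at the origin (east=0, north=0).
  F is 6 units southwest of G: delta (east=-6, north=-6); F at (east=-6, north=-6).
  E is 2 units south of F: delta (east=+0, north=-2); E at (east=-6, north=-8).
  D is 4 units northwest of E: delta (east=-4, north=+4); D at (east=-10, north=-4).
  C is 5 units east of D: delta (east=+5, north=+0); C at (east=-5, north=-4).
  B is 4 units northeast of C: delta (east=+4, north=+4); B at (east=-1, north=0).
  A is 5 units southwest of B: delta (east=-5, north=-5); A at (east=-6, north=-5).
Therefore A relative to G: (east=-6, north=-5).

Answer: A is at (east=-6, north=-5) relative to G.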